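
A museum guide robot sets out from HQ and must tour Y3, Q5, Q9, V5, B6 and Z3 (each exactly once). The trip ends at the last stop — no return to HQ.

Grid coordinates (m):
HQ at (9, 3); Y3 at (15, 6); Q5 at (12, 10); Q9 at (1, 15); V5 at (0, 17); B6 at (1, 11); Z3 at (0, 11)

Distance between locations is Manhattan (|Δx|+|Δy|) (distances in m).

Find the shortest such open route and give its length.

There are 6! = 720 possible orderings.
HQ→Y3→Q5→Q9→V5→B6→Z3: 9+7+16+3+7+1 = 43
HQ→Y3→Q5→Q9→V5→Z3→B6: 9+7+16+3+6+1 = 42
HQ→Y3→Q5→Q9→B6→V5→Z3: 9+7+16+4+7+6 = 49
HQ→Y3→Q5→Q9→B6→Z3→V5: 9+7+16+4+1+6 = 43
HQ→Y3→Q5→Q9→Z3→V5→B6: 9+7+16+5+6+7 = 50
HQ→Y3→Q5→Q9→Z3→B6→V5: 9+7+16+5+1+7 = 45
HQ→Y3→Q5→V5→Q9→B6→Z3: 9+7+19+3+4+1 = 43
HQ→Y3→Q5→V5→Q9→Z3→B6: 9+7+19+3+5+1 = 44
… (712 more)
HQ→Y3→Q5→B6→Z3→Q9→V5: 9+7+12+1+5+3 = 37  ← best
The minimum is 37.
One shortest path: HQ → Y3 → Q5 → B6 → Z3 → Q9 → V5.

Minimum one-way distance = 37 m.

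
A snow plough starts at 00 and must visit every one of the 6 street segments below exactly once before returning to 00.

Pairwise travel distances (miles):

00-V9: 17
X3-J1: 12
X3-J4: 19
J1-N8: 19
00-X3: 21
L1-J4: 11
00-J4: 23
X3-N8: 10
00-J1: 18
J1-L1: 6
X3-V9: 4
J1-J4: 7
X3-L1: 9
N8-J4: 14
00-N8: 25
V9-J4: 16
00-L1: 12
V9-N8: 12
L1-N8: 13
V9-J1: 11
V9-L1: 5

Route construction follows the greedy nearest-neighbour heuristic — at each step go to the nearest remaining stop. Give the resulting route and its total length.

Total distance 70 miles via the nearest-neighbour route 00 → L1 → V9 → X3 → N8 → J4 → J1 → 00.

At 00 the remaining stops are L1 12, V9 17, J1 18, X3 21, J4 23, N8 25; go to L1.
At L1 the remaining stops are V9 5, J1 6, X3 9, J4 11, N8 13; go to V9.
At V9 the remaining stops are X3 4, J1 11, N8 12, J4 16; go to X3.
At X3 the remaining stops are N8 10, J1 12, J4 19; go to N8.
At N8 the remaining stops are J4 14, J1 19; go to J4.
At J4 the remaining stops are J1 7; go to J1.
Return J1→00: 18.
Total = 12 + 5 + 4 + 10 + 14 + 7 + 18 = 70.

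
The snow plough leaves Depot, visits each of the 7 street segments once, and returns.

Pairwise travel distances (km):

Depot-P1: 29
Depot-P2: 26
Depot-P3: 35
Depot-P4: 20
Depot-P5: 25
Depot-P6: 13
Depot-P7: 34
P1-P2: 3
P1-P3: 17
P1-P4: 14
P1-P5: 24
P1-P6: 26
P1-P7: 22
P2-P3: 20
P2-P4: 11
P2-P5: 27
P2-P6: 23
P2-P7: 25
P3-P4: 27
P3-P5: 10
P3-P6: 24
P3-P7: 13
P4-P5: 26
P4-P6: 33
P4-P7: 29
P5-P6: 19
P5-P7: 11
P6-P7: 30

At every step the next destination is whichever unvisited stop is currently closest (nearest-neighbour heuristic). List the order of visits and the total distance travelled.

Total distance 111 km via the nearest-neighbour route Depot → P6 → P5 → P3 → P7 → P1 → P2 → P4 → Depot.

At Depot the remaining stops are P6 13, P4 20, P5 25, P2 26, P1 29, P7 34, P3 35; go to P6.
At P6 the remaining stops are P5 19, P2 23, P3 24, P1 26, P7 30, P4 33; go to P5.
At P5 the remaining stops are P3 10, P7 11, P1 24, P4 26, P2 27; go to P3.
At P3 the remaining stops are P7 13, P1 17, P2 20, P4 27; go to P7.
At P7 the remaining stops are P1 22, P2 25, P4 29; go to P1.
At P1 the remaining stops are P2 3, P4 14; go to P2.
At P2 the remaining stops are P4 11; go to P4.
Return P4→Depot: 20.
Total = 13 + 19 + 10 + 13 + 22 + 3 + 11 + 20 = 111.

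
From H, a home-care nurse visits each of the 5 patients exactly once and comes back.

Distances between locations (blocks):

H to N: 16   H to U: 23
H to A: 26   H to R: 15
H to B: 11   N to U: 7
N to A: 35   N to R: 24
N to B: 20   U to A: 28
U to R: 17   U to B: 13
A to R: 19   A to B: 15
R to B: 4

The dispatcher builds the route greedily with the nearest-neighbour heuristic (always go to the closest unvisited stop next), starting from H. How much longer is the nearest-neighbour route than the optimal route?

Excess over optimum: 15 blocks.

H: B=11, R=15, N=16, U=23, A=26 ⇒ B
B: R=4, U=13, A=15, N=20 ⇒ R
R: U=17, A=19, N=24 ⇒ U
U: N=7, A=28 ⇒ N
N: A=35 ⇒ A
NN route H → B → R → U → N → A → H costs 100.
Optimal: H → N → U → A → R → B → H costs 85 (by enumerating all 60 distinct tours).
Excess = 100 − 85 = 15.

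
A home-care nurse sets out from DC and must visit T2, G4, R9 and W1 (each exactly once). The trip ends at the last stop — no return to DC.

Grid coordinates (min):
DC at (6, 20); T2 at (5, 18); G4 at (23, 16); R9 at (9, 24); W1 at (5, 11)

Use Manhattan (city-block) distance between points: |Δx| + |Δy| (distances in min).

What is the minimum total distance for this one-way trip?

47 min — the minimum one-way total.

There are 4! = 24 possible orderings.
DC→T2→G4→R9→W1: 3+20+22+17 = 62
DC→T2→G4→W1→R9: 3+20+23+17 = 63
DC→T2→R9→G4→W1: 3+10+22+23 = 58
DC→T2→R9→W1→G4: 3+10+17+23 = 53
DC→T2→W1→G4→R9: 3+7+23+22 = 55
DC→T2→W1→R9→G4: 3+7+17+22 = 49
DC→G4→T2→R9→W1: 21+20+10+17 = 68
DC→G4→T2→W1→R9: 21+20+7+17 = 65
DC→G4→R9→T2→W1: 21+22+10+7 = 60
DC→G4→R9→W1→T2: 21+22+17+7 = 67
DC→G4→W1→T2→R9: 21+23+7+10 = 61
DC→G4→W1→R9→T2: 21+23+17+10 = 71
DC→R9→T2→G4→W1: 7+10+20+23 = 60
DC→R9→T2→W1→G4: 7+10+7+23 = 47
… (10 more)
The minimum is 47.
One shortest path: DC → R9 → T2 → W1 → G4.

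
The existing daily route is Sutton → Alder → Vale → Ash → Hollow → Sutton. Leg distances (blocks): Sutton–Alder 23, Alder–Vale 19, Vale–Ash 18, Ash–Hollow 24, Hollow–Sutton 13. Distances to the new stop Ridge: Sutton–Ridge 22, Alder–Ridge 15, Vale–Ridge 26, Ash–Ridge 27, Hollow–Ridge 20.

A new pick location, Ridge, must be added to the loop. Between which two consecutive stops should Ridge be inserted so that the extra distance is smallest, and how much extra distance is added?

+14 blocks — insert Ridge between Sutton and Alder.

Insertion cost between consecutive stops i–j is d(i,Ridge) + d(Ridge,j) − d(i,j):
  between Sutton and Alder: 22 + 15 − 23 = 14
  between Alder and Vale: 15 + 26 − 19 = 22
  between Vale and Ash: 26 + 27 − 18 = 35
  between Ash and Hollow: 27 + 20 − 24 = 23
  between Hollow and Sutton: 20 + 22 − 13 = 29
Cheapest insertion is between Sutton and Alder, adding 14.
New total = 97 + 14 = 111.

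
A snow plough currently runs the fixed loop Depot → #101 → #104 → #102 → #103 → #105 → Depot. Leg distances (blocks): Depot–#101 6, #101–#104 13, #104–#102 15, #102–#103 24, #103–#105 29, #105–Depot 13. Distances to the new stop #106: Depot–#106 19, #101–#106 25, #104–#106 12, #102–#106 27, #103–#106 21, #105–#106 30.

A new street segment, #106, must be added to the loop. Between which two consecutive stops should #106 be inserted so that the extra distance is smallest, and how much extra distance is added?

Insertion cost between consecutive stops i–j is d(i,#106) + d(#106,j) − d(i,j):
  between Depot and #101: 19 + 25 − 6 = 38
  between #101 and #104: 25 + 12 − 13 = 24
  between #104 and #102: 12 + 27 − 15 = 24
  between #102 and #103: 27 + 21 − 24 = 24
  between #103 and #105: 21 + 30 − 29 = 22
  between #105 and Depot: 30 + 19 − 13 = 36
Cheapest insertion is between #103 and #105, adding 22.
New total = 100 + 22 = 122.

Adding 22 blocks by placing #106 on the #103–#105 leg.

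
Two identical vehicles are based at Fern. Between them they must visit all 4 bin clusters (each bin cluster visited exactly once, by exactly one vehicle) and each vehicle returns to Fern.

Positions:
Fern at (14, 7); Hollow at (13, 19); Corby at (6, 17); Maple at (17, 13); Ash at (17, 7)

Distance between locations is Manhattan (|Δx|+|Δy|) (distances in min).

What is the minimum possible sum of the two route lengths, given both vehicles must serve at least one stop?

Minimum combined distance: 52 min.

Try each way of splitting the stops between the two vehicles (each non-empty) and, for each split, find the best tour for each vehicle:
  {Hollow} + {Corby, Maple, Ash}: 26 + 42 = 68
  {Corby} + {Hollow, Maple, Ash}: 36 + 32 = 68
  {Hollow, Corby} + {Maple, Ash}: 40 + 18 = 58
  {Maple} + {Hollow, Corby, Ash}: 18 + 46 = 64
  {Hollow, Maple} + {Corby, Ash}: 32 + 42 = 74
  {Corby, Maple} + {Hollow, Ash}: 42 + 32 = 74
  … (7 splits in total)
  {Hollow, Corby, Maple} + {Ash}: 46 + 6 = 52  ← best
Best: vehicle 1 Fern → Hollow → Corby → Maple → Fern = 46; vehicle 2 Fern → Ash → Fern = 6; combined 52.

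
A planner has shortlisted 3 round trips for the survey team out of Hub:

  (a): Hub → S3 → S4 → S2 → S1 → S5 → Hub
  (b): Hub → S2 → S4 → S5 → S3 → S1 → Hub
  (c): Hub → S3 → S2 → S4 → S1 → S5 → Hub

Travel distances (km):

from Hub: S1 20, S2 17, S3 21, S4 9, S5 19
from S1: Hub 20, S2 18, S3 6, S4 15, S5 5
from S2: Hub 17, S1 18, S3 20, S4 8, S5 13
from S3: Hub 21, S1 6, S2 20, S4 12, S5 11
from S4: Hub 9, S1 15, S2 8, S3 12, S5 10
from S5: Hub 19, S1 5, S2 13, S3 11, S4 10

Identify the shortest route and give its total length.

(a): 21 + 12 + 8 + 18 + 5 + 19 = 83
(b): 17 + 8 + 10 + 11 + 6 + 20 = 72
(c): 21 + 20 + 8 + 15 + 5 + 19 = 88

Shortest is (b), total 72 km.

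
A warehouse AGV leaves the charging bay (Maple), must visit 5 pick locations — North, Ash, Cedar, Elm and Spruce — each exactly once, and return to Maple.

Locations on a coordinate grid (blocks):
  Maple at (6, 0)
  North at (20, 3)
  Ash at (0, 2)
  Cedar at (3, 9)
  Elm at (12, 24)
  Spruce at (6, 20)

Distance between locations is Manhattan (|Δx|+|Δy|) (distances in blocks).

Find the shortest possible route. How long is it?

Minimum total distance: 88 blocks.

With 5 stops there are 5!/2 = 60 distinct round trips (a route and its reverse cost the same).
Maple→North→Ash→Cedar→Elm→Spruce→Maple: 17+21+10+24+10+20 = 102
Maple→North→Ash→Cedar→Spruce→Elm→Maple: 17+21+10+14+10+30 = 102
Maple→North→Ash→Elm→Cedar→Spruce→Maple: 17+21+34+24+14+20 = 130
Maple→North→Ash→Elm→Spruce→Cedar→Maple: 17+21+34+10+14+12 = 108
Maple→North→Ash→Spruce→Cedar→Elm→Maple: 17+21+24+14+24+30 = 130
Maple→North→Ash→Spruce→Elm→Cedar→Maple: 17+21+24+10+24+12 = 108
Maple→North→Cedar→Ash→Elm→Spruce→Maple: 17+23+10+34+10+20 = 114
Maple→North→Cedar→Ash→Spruce→Elm→Maple: 17+23+10+24+10+30 = 114
Maple→North→Cedar→Elm→Ash→Spruce→Maple: 17+23+24+34+24+20 = 142
Maple→North→Cedar→Elm→Spruce→Ash→Maple: 17+23+24+10+24+8 = 106
Maple→North→Cedar→Spruce→Ash→Elm→Maple: 17+23+14+24+34+30 = 142
Maple→North→Cedar→Spruce→Elm→Ash→Maple: 17+23+14+10+34+8 = 106
Maple→North→Elm→Ash→Cedar→Spruce→Maple: 17+29+34+10+14+20 = 124
Maple→North→Elm→Ash→Spruce→Cedar→Maple: 17+29+34+24+14+12 = 130
… (46 more)
Maple→North→Elm→Spruce→Cedar→Ash→Maple: 17+29+10+14+10+8 = 88  ← best
The minimum is 88.
One optimal route: Maple → North → Elm → Spruce → Cedar → Ash → Maple (or its reverse).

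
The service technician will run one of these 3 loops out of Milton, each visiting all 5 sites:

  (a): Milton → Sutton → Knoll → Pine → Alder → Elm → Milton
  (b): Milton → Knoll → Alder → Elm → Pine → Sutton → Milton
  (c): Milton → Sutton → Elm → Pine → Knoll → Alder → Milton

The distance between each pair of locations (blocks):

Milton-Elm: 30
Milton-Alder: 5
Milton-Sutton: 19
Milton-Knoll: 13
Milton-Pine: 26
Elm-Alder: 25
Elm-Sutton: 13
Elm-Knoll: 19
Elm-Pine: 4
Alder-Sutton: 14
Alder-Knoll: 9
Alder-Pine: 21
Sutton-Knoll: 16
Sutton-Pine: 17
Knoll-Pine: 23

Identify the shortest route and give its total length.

73 blocks — (c) is the shortest.

(a): 19 + 16 + 23 + 21 + 25 + 30 = 134
(b): 13 + 9 + 25 + 4 + 17 + 19 = 87
(c): 19 + 13 + 4 + 23 + 9 + 5 = 73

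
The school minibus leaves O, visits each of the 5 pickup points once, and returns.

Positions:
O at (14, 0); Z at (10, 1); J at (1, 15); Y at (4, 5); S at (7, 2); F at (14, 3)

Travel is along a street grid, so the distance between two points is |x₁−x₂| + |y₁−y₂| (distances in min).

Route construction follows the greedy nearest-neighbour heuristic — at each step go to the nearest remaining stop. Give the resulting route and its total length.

From O: distances to unvisited — F=3, Z=5, S=9, Y=15, J=28. Nearest is F (3).
From F: distances to unvisited — Z=6, S=8, Y=12, J=25. Nearest is Z (6).
From Z: distances to unvisited — S=4, Y=10, J=23. Nearest is S (4).
From S: distances to unvisited — Y=6, J=19. Nearest is Y (6).
From Y: distances to unvisited — J=13. Nearest is J (13).
Return J→O: 28.
Total = 3 + 6 + 4 + 6 + 13 + 28 = 60.

Nearest-neighbour total = 60 min; route O → F → Z → S → Y → J → O.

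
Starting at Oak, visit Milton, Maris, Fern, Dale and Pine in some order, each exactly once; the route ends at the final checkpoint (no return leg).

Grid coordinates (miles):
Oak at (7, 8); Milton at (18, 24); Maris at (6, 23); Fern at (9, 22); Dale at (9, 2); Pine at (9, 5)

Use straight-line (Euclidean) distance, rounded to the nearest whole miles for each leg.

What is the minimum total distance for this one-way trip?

There are 5! = 120 possible orderings.
Oak → Milton → Maris → Fern → Dale → Pine: 19+12+3+20+3 = 57
Oak → Milton → Maris → Fern → Pine → Dale: 19+12+3+17+3 = 54
Oak → Milton → Maris → Dale → Fern → Pine: 19+12+21+20+17 = 89
Oak → Milton → Maris → Dale → Pine → Fern: 19+12+21+3+17 = 72
Oak → Milton → Maris → Pine → Fern → Dale: 19+12+18+17+20 = 86
Oak → Milton → Maris → Pine → Dale → Fern: 19+12+18+3+20 = 72
Oak → Milton → Fern → Maris → Dale → Pine: 19+9+3+21+3 = 55
Oak → Milton → Fern → Maris → Pine → Dale: 19+9+3+18+3 = 52
Oak → Milton → Fern → Dale → Maris → Pine: 19+9+20+21+18 = 87
Oak → Milton → Fern → Dale → Pine → Maris: 19+9+20+3+18 = 69
Oak → Milton → Fern → Pine → Maris → Dale: 19+9+17+18+21 = 84
Oak → Milton → Fern → Pine → Dale → Maris: 19+9+17+3+21 = 69
Oak → Milton → Dale → Maris → Fern → Pine: 19+24+21+3+17 = 84
Oak → Milton → Dale → Maris → Pine → Fern: 19+24+21+18+17 = 99
… (106 more)
Oak → Dale → Pine → Maris → Fern → Milton: 6+3+18+3+9 = 39  ← best
The minimum is 39.
One shortest path: Oak → Dale → Pine → Maris → Fern → Milton.

Minimum one-way distance = 39 miles.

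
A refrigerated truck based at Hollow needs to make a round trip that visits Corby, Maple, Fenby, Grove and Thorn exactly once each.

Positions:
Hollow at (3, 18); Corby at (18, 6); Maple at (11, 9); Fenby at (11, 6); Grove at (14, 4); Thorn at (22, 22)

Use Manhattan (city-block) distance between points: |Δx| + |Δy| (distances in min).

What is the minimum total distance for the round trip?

With 5 stops there are 5!/2 = 60 distinct round trips (a route and its reverse cost the same).
Hollow - Corby - Maple - Fenby - Grove - Thorn - Hollow: 27+10+3+5+26+23 = 94
Hollow - Corby - Maple - Fenby - Thorn - Grove - Hollow: 27+10+3+27+26+25 = 118
Hollow - Corby - Maple - Grove - Fenby - Thorn - Hollow: 27+10+8+5+27+23 = 100
Hollow - Corby - Maple - Grove - Thorn - Fenby - Hollow: 27+10+8+26+27+20 = 118
Hollow - Corby - Maple - Thorn - Fenby - Grove - Hollow: 27+10+24+27+5+25 = 118
Hollow - Corby - Maple - Thorn - Grove - Fenby - Hollow: 27+10+24+26+5+20 = 112
Hollow - Corby - Fenby - Maple - Grove - Thorn - Hollow: 27+7+3+8+26+23 = 94
Hollow - Corby - Fenby - Maple - Thorn - Grove - Hollow: 27+7+3+24+26+25 = 112
Hollow - Corby - Fenby - Grove - Maple - Thorn - Hollow: 27+7+5+8+24+23 = 94
Hollow - Corby - Fenby - Grove - Thorn - Maple - Hollow: 27+7+5+26+24+17 = 106
Hollow - Corby - Fenby - Thorn - Maple - Grove - Hollow: 27+7+27+24+8+25 = 118
Hollow - Corby - Fenby - Thorn - Grove - Maple - Hollow: 27+7+27+26+8+17 = 112
Hollow - Corby - Grove - Maple - Fenby - Thorn - Hollow: 27+6+8+3+27+23 = 94
Hollow - Corby - Grove - Maple - Thorn - Fenby - Hollow: 27+6+8+24+27+20 = 112
… (46 more)
Hollow - Maple - Fenby - Grove - Corby - Thorn - Hollow: 17+3+5+6+20+23 = 74  ← best
The minimum is 74.
One optimal route: Hollow → Maple → Fenby → Grove → Corby → Thorn → Hollow (or its reverse).

Shortest round trip = 74 min.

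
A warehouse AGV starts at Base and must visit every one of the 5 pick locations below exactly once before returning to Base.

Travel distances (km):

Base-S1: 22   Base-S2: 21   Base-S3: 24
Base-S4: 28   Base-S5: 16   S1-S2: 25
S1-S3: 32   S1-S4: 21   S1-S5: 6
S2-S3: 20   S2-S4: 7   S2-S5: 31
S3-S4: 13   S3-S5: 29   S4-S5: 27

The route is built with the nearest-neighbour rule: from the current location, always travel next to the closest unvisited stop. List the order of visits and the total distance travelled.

At Base the remaining stops are S5 16, S2 21, S1 22, S3 24, S4 28; go to S5.
At S5 the remaining stops are S1 6, S4 27, S3 29, S2 31; go to S1.
At S1 the remaining stops are S4 21, S2 25, S3 32; go to S4.
At S4 the remaining stops are S2 7, S3 13; go to S2.
At S2 the remaining stops are S3 20; go to S3.
Return S3→Base: 24.
Total = 16 + 6 + 21 + 7 + 20 + 24 = 94.

Nearest-neighbour total = 94 km; route Base → S5 → S1 → S4 → S2 → S3 → Base.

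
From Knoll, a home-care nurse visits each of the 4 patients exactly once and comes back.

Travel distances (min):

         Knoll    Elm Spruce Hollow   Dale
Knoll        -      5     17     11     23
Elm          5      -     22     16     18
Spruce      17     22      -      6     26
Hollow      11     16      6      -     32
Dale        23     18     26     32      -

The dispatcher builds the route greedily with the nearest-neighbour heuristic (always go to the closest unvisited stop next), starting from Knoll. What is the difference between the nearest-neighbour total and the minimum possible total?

10 min longer than the optimal tour.

From Knoll: Elm=5, Hollow=11, Spruce=17, Dale=23 → choose Elm (5).
From Elm: Hollow=16, Dale=18, Spruce=22 → choose Hollow (16).
From Hollow: Spruce=6, Dale=32 → choose Spruce (6).
From Spruce: Dale=26 → choose Dale (26).
NN route Knoll → Elm → Hollow → Spruce → Dale → Knoll costs 76.
Optimal: Knoll → Elm → Dale → Spruce → Hollow → Knoll costs 66 (by enumerating all 12 distinct tours).
Excess = 76 − 66 = 10.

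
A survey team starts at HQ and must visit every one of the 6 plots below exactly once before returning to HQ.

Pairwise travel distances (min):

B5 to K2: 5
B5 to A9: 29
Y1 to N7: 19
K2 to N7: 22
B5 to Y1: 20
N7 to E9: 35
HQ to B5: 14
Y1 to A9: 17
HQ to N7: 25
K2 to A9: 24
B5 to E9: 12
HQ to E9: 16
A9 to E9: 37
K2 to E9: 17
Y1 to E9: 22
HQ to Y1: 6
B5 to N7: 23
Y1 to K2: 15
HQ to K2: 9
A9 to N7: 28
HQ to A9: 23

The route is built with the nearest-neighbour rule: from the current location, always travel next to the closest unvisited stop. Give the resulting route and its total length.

From HQ: distances to unvisited — Y1=6, K2=9, B5=14, E9=16, A9=23, N7=25. Nearest is Y1 (6).
From Y1: distances to unvisited — K2=15, A9=17, N7=19, B5=20, E9=22. Nearest is K2 (15).
From K2: distances to unvisited — B5=5, E9=17, N7=22, A9=24. Nearest is B5 (5).
From B5: distances to unvisited — E9=12, N7=23, A9=29. Nearest is E9 (12).
From E9: distances to unvisited — N7=35, A9=37. Nearest is N7 (35).
From N7: distances to unvisited — A9=28. Nearest is A9 (28).
Return A9→HQ: 23.
Total = 6 + 15 + 5 + 12 + 35 + 28 + 23 = 124.

Total distance 124 min via the nearest-neighbour route HQ → Y1 → K2 → B5 → E9 → N7 → A9 → HQ.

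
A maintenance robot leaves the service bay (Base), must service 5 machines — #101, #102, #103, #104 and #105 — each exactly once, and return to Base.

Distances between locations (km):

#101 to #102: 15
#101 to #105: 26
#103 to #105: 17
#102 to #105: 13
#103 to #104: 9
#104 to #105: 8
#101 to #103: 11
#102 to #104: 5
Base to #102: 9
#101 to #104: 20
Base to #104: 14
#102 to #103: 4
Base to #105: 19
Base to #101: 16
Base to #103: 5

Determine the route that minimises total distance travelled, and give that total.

With 5 stops there are 5!/2 = 60 distinct round trips (a route and its reverse cost the same).
Base → #101 → #102 → #103 → #104 → #105 → Base: 16+15+4+9+8+19 = 71
Base → #101 → #102 → #103 → #105 → #104 → Base: 16+15+4+17+8+14 = 74
Base → #101 → #102 → #104 → #103 → #105 → Base: 16+15+5+9+17+19 = 81
Base → #101 → #102 → #104 → #105 → #103 → Base: 16+15+5+8+17+5 = 66
Base → #101 → #102 → #105 → #103 → #104 → Base: 16+15+13+17+9+14 = 84
Base → #101 → #102 → #105 → #104 → #103 → Base: 16+15+13+8+9+5 = 66
Base → #101 → #103 → #102 → #104 → #105 → Base: 16+11+4+5+8+19 = 63
Base → #101 → #103 → #102 → #105 → #104 → Base: 16+11+4+13+8+14 = 66
Base → #101 → #103 → #104 → #102 → #105 → Base: 16+11+9+5+13+19 = 73
Base → #101 → #103 → #104 → #105 → #102 → Base: 16+11+9+8+13+9 = 66
Base → #101 → #103 → #105 → #102 → #104 → Base: 16+11+17+13+5+14 = 76
Base → #101 → #103 → #105 → #104 → #102 → Base: 16+11+17+8+5+9 = 66
Base → #101 → #104 → #102 → #103 → #105 → Base: 16+20+5+4+17+19 = 81
Base → #101 → #104 → #102 → #105 → #103 → Base: 16+20+5+13+17+5 = 76
… (46 more)
The minimum is 63.
One optimal route: Base → #101 → #103 → #102 → #104 → #105 → Base (or its reverse).

63 km — the shortest possible round trip.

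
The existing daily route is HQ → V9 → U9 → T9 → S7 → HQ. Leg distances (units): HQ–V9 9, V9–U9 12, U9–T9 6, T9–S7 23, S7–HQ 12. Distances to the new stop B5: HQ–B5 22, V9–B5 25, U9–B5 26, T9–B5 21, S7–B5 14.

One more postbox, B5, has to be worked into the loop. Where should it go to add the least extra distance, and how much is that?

Insertion cost between consecutive stops i–j is d(i,B5) + d(B5,j) − d(i,j):
  between HQ and V9: 22 + 25 − 9 = 38
  between V9 and U9: 25 + 26 − 12 = 39
  between U9 and T9: 26 + 21 − 6 = 41
  between T9 and S7: 21 + 14 − 23 = 12
  between S7 and HQ: 14 + 22 − 12 = 24
Cheapest insertion is between T9 and S7, adding 12.
New total = 62 + 12 = 74.

Adding 12 by placing B5 on the T9–S7 leg.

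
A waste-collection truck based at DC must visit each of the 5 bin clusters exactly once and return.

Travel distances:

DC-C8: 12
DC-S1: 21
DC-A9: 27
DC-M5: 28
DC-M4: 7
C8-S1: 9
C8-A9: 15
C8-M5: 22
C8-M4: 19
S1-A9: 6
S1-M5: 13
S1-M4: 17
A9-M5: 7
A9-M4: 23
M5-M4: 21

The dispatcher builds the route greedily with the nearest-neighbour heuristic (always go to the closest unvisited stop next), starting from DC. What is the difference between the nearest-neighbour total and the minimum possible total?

From DC: M4=7, C8=12, S1=21, A9=27, M5=28 → choose M4 (7).
From M4: S1=17, C8=19, M5=21, A9=23 → choose S1 (17).
From S1: A9=6, C8=9, M5=13 → choose A9 (6).
From A9: M5=7, C8=15 → choose M5 (7).
From M5: C8=22 → choose C8 (22).
NN route DC → M4 → S1 → A9 → M5 → C8 → DC costs 71.
Optimal: DC → C8 → S1 → A9 → M5 → M4 → DC costs 62 (by enumerating all 60 distinct tours).
Excess = 71 − 62 = 9.

9 longer than the optimal tour.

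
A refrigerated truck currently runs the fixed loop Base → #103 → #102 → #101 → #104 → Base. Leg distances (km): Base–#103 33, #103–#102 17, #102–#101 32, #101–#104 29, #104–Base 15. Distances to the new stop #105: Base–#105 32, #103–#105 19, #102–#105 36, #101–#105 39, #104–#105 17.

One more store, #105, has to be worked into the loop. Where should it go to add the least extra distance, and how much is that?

Adding 18 km by placing #105 on the Base–#103 leg.

Insertion cost between consecutive stops i–j is d(i,#105) + d(#105,j) − d(i,j):
  between Base and #103: 32 + 19 − 33 = 18
  between #103 and #102: 19 + 36 − 17 = 38
  between #102 and #101: 36 + 39 − 32 = 43
  between #101 and #104: 39 + 17 − 29 = 27
  between #104 and Base: 17 + 32 − 15 = 34
Cheapest insertion is between Base and #103, adding 18.
New total = 126 + 18 = 144.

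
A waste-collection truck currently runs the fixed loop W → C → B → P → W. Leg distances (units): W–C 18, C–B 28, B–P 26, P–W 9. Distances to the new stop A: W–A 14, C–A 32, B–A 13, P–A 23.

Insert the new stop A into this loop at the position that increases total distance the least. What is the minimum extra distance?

Insertion cost between consecutive stops i–j is d(i,A) + d(A,j) − d(i,j):
  between W and C: 14 + 32 − 18 = 28
  between C and B: 32 + 13 − 28 = 17
  between B and P: 13 + 23 − 26 = 10
  between P and W: 23 + 14 − 9 = 28
Cheapest insertion is between B and P, adding 10.
New total = 81 + 10 = 91.

Adding 10 by placing A on the B–P leg.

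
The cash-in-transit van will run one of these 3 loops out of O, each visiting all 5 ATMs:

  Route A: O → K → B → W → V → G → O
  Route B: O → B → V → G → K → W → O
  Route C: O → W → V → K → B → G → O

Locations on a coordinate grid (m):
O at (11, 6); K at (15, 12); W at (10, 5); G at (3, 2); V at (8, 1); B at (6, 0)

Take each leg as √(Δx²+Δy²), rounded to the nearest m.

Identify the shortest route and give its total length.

Shortest is Route B, total 41 m.

Route A: 7 + 15 + 6 + 4 + 5 + 9 = 46
Route B: 8 + 2 + 5 + 16 + 9 + 1 = 41
Route C: 1 + 4 + 13 + 15 + 4 + 9 = 46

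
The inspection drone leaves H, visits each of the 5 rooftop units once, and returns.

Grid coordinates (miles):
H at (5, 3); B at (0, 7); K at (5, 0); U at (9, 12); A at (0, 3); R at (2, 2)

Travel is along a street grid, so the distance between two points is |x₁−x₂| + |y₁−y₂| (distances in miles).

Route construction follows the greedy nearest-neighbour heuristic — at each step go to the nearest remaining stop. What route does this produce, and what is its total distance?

42 miles along H → K → R → A → B → U → H.

H → [K:3 / R:4 / A:5 / B:9 / U:13] → K (3)
K → [R:5 / A:8 / B:12 / U:16] → R (5)
R → [A:3 / B:7 / U:17] → A (3)
A → [B:4 / U:18] → B (4)
B → [U:14] → U (14)
Return U→H: 13.
Total = 3 + 5 + 3 + 4 + 14 + 13 = 42.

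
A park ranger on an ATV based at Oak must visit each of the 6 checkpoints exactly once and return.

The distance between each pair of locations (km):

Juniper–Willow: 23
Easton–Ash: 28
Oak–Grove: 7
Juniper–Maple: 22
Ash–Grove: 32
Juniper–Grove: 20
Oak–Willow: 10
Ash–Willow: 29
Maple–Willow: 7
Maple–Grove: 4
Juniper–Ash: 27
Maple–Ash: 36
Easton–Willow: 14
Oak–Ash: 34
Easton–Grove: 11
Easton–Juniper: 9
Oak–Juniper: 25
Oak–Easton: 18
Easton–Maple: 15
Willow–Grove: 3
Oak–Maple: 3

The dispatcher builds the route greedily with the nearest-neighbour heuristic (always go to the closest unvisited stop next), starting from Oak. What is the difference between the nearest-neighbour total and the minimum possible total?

Excess over optimum: 1 km.

Oak: Maple=3, Grove=7, Willow=10, Easton=18, Juniper=25, Ash=34 ⇒ Maple
Maple: Grove=4, Willow=7, Easton=15, Juniper=22, Ash=36 ⇒ Grove
Grove: Willow=3, Easton=11, Juniper=20, Ash=32 ⇒ Willow
Willow: Easton=14, Juniper=23, Ash=29 ⇒ Easton
Easton: Juniper=9, Ash=28 ⇒ Juniper
Juniper: Ash=27 ⇒ Ash
NN route Oak → Maple → Grove → Willow → Easton → Juniper → Ash → Oak costs 94.
Optimal: Oak → Easton → Juniper → Ash → Willow → Grove → Maple → Oak costs 93 (by enumerating all 360 distinct tours).
Excess = 94 − 93 = 1.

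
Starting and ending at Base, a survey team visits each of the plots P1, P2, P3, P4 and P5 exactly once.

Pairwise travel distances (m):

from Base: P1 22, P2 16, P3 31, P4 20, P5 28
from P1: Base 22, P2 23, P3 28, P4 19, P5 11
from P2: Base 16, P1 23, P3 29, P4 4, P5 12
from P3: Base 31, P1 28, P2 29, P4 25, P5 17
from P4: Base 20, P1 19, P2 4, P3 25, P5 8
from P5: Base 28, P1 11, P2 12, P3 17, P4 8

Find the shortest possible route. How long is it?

With 5 stops there are 5!/2 = 60 distinct round trips (a route and its reverse cost the same).
Base → P1 → P2 → P3 → P4 → P5 → Base: 22+23+29+25+8+28 = 135
Base → P1 → P2 → P3 → P5 → P4 → Base: 22+23+29+17+8+20 = 119
Base → P1 → P2 → P4 → P3 → P5 → Base: 22+23+4+25+17+28 = 119
Base → P1 → P2 → P4 → P5 → P3 → Base: 22+23+4+8+17+31 = 105
Base → P1 → P2 → P5 → P3 → P4 → Base: 22+23+12+17+25+20 = 119
Base → P1 → P2 → P5 → P4 → P3 → Base: 22+23+12+8+25+31 = 121
Base → P1 → P3 → P2 → P4 → P5 → Base: 22+28+29+4+8+28 = 119
Base → P1 → P3 → P2 → P5 → P4 → Base: 22+28+29+12+8+20 = 119
Base → P1 → P3 → P4 → P2 → P5 → Base: 22+28+25+4+12+28 = 119
Base → P1 → P3 → P4 → P5 → P2 → Base: 22+28+25+8+12+16 = 111
Base → P1 → P3 → P5 → P2 → P4 → Base: 22+28+17+12+4+20 = 103
Base → P1 → P3 → P5 → P4 → P2 → Base: 22+28+17+8+4+16 = 95
Base → P1 → P4 → P2 → P3 → P5 → Base: 22+19+4+29+17+28 = 119
Base → P1 → P4 → P2 → P5 → P3 → Base: 22+19+4+12+17+31 = 105
… (46 more)
The minimum is 95.
One optimal route: Base → P1 → P3 → P5 → P4 → P2 → Base (or its reverse).

95 m — the shortest possible round trip.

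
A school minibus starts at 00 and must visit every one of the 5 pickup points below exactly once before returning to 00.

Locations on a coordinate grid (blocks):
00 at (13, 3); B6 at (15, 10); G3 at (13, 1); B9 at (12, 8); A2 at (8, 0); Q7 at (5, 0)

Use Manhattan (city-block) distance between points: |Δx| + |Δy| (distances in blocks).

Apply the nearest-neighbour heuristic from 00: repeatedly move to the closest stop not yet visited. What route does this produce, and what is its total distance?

Total distance 40 blocks via the nearest-neighbour route 00 → G3 → A2 → Q7 → B9 → B6 → 00.

From 00: distances to unvisited — G3=2, B9=6, A2=8, B6=9, Q7=11. Nearest is G3 (2).
From G3: distances to unvisited — A2=6, B9=8, Q7=9, B6=11. Nearest is A2 (6).
From A2: distances to unvisited — Q7=3, B9=12, B6=17. Nearest is Q7 (3).
From Q7: distances to unvisited — B9=15, B6=20. Nearest is B9 (15).
From B9: distances to unvisited — B6=5. Nearest is B6 (5).
Return B6→00: 9.
Total = 2 + 6 + 3 + 15 + 5 + 9 = 40.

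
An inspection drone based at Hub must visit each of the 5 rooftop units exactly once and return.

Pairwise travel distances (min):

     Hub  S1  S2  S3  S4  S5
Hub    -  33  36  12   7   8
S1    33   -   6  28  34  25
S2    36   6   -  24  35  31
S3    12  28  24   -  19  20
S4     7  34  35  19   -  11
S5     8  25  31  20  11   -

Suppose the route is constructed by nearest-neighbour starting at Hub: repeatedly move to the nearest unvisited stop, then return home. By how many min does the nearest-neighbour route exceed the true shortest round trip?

From Hub: S4=7, S5=8, S3=12, S1=33, S2=36 → choose S4 (7).
From S4: S5=11, S3=19, S1=34, S2=35 → choose S5 (11).
From S5: S3=20, S1=25, S2=31 → choose S3 (20).
From S3: S2=24, S1=28 → choose S2 (24).
From S2: S1=6 → choose S1 (6).
NN route Hub → S4 → S5 → S3 → S2 → S1 → Hub costs 101.
Optimal: Hub → S3 → S2 → S1 → S5 → S4 → Hub costs 85 (by enumerating all 60 distinct tours).
Excess = 101 − 85 = 16.

Excess over optimum: 16 min.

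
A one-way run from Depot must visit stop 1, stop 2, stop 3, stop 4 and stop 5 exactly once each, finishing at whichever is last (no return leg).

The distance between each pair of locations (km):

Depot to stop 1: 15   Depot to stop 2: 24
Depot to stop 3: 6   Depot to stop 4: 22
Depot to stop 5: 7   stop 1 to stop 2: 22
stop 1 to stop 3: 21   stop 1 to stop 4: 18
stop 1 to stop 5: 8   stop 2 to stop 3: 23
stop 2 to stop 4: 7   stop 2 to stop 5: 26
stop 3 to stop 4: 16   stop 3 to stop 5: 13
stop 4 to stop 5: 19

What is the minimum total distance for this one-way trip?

There are 5! = 120 possible orderings.
Depot→stop 1→stop 2→stop 3→stop 4→stop 5: 15+22+23+16+19 = 95
Depot→stop 1→stop 2→stop 3→stop 5→stop 4: 15+22+23+13+19 = 92
Depot→stop 1→stop 2→stop 4→stop 3→stop 5: 15+22+7+16+13 = 73
Depot→stop 1→stop 2→stop 4→stop 5→stop 3: 15+22+7+19+13 = 76
Depot→stop 1→stop 2→stop 5→stop 3→stop 4: 15+22+26+13+16 = 92
Depot→stop 1→stop 2→stop 5→stop 4→stop 3: 15+22+26+19+16 = 98
Depot→stop 1→stop 3→stop 2→stop 4→stop 5: 15+21+23+7+19 = 85
Depot→stop 1→stop 3→stop 2→stop 5→stop 4: 15+21+23+26+19 = 104
Depot→stop 1→stop 3→stop 4→stop 2→stop 5: 15+21+16+7+26 = 85
Depot→stop 1→stop 3→stop 4→stop 5→stop 2: 15+21+16+19+26 = 97
Depot→stop 1→stop 3→stop 5→stop 2→stop 4: 15+21+13+26+7 = 82
Depot→stop 1→stop 3→stop 5→stop 4→stop 2: 15+21+13+19+7 = 75
Depot→stop 1→stop 4→stop 2→stop 3→stop 5: 15+18+7+23+13 = 76
Depot→stop 1→stop 4→stop 2→stop 5→stop 3: 15+18+7+26+13 = 79
… (106 more)
Depot→stop 3→stop 5→stop 1→stop 4→stop 2: 6+13+8+18+7 = 52  ← best
The minimum is 52.
One shortest path: Depot → stop 3 → stop 5 → stop 1 → stop 4 → stop 2.

Minimum one-way distance = 52 km.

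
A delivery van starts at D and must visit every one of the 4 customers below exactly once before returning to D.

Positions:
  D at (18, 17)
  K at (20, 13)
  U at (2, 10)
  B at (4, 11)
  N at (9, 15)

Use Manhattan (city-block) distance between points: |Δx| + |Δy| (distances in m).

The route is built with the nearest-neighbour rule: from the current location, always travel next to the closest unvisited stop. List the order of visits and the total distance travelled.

54 m along D → K → N → B → U → D.

From D: distances to unvisited — K=6, N=11, B=20, U=23. Nearest is K (6).
From K: distances to unvisited — N=13, B=18, U=21. Nearest is N (13).
From N: distances to unvisited — B=9, U=12. Nearest is B (9).
From B: distances to unvisited — U=3. Nearest is U (3).
Return U→D: 23.
Total = 6 + 13 + 9 + 3 + 23 = 54.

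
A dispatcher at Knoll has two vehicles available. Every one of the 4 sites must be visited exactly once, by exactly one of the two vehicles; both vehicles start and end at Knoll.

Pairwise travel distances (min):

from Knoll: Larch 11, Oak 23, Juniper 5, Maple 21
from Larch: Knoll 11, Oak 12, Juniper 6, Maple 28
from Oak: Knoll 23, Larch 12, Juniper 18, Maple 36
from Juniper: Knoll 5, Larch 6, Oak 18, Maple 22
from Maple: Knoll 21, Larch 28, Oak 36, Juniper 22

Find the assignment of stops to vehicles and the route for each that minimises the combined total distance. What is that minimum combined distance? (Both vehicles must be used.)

Check every non-empty split of the stops between the two vehicles; for each half take its own optimal tour:
  {Larch} + {Oak, Juniper, Maple}: 22 + 80 = 102
  {Oak} + {Larch, Juniper, Maple}: 46 + 60 = 106
  {Larch, Oak} + {Juniper, Maple}: 46 + 48 = 94
  {Juniper} + {Larch, Oak, Maple}: 10 + 80 = 90
  {Larch, Juniper} + {Oak, Maple}: 22 + 80 = 102
  {Oak, Juniper} + {Larch, Maple}: 46 + 60 = 106
  … (7 splits in total)
  {Larch, Oak, Juniper} + {Maple}: 46 + 42 = 88  ← best
Best: vehicle 1 Knoll → Larch → Oak → Juniper → Knoll = 46; vehicle 2 Knoll → Maple → Knoll = 42; combined 88.

Minimum combined distance: 88 min.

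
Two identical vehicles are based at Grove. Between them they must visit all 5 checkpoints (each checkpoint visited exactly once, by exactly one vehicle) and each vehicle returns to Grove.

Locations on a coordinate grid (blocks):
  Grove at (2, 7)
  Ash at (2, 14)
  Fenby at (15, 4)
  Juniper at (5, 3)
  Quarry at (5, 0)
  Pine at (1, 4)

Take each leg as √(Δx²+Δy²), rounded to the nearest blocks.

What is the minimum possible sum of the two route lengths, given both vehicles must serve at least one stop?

Minimum combined distance: 48 blocks.

Check every non-empty split of the stops between the two vehicles; for each half take its own optimal tour:
  {Ash} + {Fenby, Juniper, Quarry, Pine}: 14 + 34 = 48
  {Fenby} + {Ash, Juniper, Quarry, Pine}: 26 + 30 = 56
  {Ash, Fenby} + {Juniper, Quarry, Pine}: 36 + 17 = 53
  {Juniper} + {Ash, Fenby, Quarry, Pine}: 10 + 43 = 53
  {Ash, Juniper} + {Fenby, Quarry, Pine}: 23 + 33 = 56
  {Fenby, Juniper} + {Ash, Quarry, Pine}: 28 + 30 = 58
  … (15 splits in total)
Best: vehicle 1 Grove → Ash → Grove = 14; vehicle 2 Grove → Fenby → Quarry → Juniper → Pine → Grove = 34; combined 48.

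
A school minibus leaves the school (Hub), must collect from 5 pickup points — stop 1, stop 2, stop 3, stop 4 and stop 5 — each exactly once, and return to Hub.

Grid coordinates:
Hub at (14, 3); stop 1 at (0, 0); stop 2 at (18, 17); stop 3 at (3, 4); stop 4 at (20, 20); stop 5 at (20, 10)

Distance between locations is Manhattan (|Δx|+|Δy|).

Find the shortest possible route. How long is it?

Shortest round trip = 80.

Hub - stop 1 - stop 2 - stop 3 - stop 4 - stop 5 - Hub: 17+35+28+33+10+13 = 136
Hub - stop 1 - stop 2 - stop 3 - stop 5 - stop 4 - Hub: 17+35+28+23+10+23 = 136
Hub - stop 1 - stop 2 - stop 4 - stop 3 - stop 5 - Hub: 17+35+5+33+23+13 = 126
Hub - stop 1 - stop 2 - stop 4 - stop 5 - stop 3 - Hub: 17+35+5+10+23+12 = 102
Hub - stop 1 - stop 2 - stop 5 - stop 3 - stop 4 - Hub: 17+35+9+23+33+23 = 140
Hub - stop 1 - stop 2 - stop 5 - stop 4 - stop 3 - Hub: 17+35+9+10+33+12 = 116
Hub - stop 1 - stop 3 - stop 2 - stop 4 - stop 5 - Hub: 17+7+28+5+10+13 = 80
Hub - stop 1 - stop 3 - stop 2 - stop 5 - stop 4 - Hub: 17+7+28+9+10+23 = 94
Hub - stop 1 - stop 3 - stop 4 - stop 2 - stop 5 - Hub: 17+7+33+5+9+13 = 84
Hub - stop 1 - stop 3 - stop 4 - stop 5 - stop 2 - Hub: 17+7+33+10+9+18 = 94
Hub - stop 1 - stop 3 - stop 5 - stop 2 - stop 4 - Hub: 17+7+23+9+5+23 = 84
Hub - stop 1 - stop 3 - stop 5 - stop 4 - stop 2 - Hub: 17+7+23+10+5+18 = 80
Hub - stop 1 - stop 4 - stop 2 - stop 3 - stop 5 - Hub: 17+40+5+28+23+13 = 126
Hub - stop 1 - stop 4 - stop 2 - stop 5 - stop 3 - Hub: 17+40+5+9+23+12 = 106
… (46 more)
The minimum is 80.
One optimal route: Hub → stop 1 → stop 3 → stop 2 → stop 4 → stop 5 → Hub (or its reverse).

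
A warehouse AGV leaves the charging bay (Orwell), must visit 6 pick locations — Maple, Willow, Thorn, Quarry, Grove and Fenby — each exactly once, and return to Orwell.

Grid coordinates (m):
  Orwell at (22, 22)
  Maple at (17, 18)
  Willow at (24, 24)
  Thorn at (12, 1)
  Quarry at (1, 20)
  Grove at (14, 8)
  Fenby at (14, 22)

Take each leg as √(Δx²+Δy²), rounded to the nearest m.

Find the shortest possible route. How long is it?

With 6 stops there are 6!/2 = 360 distinct round trips (a route and its reverse cost the same).
Orwell→Maple→Willow→Thorn→Quarry→Grove→Fenby→Orwell: 6+9+26+22+18+14+8 = 103
Orwell→Maple→Willow→Thorn→Quarry→Fenby→Grove→Orwell: 6+9+26+22+13+14+16 = 106
Orwell→Maple→Willow→Thorn→Grove→Quarry→Fenby→Orwell: 6+9+26+7+18+13+8 = 87
Orwell→Maple→Willow→Thorn→Grove→Fenby→Quarry→Orwell: 6+9+26+7+14+13+21 = 96
Orwell→Maple→Willow→Thorn→Fenby→Quarry→Grove→Orwell: 6+9+26+21+13+18+16 = 109
Orwell→Maple→Willow→Thorn→Fenby→Grove→Quarry→Orwell: 6+9+26+21+14+18+21 = 115
Orwell→Maple→Willow→Quarry→Thorn→Grove→Fenby→Orwell: 6+9+23+22+7+14+8 = 89
Orwell→Maple→Willow→Quarry→Thorn→Fenby→Grove→Orwell: 6+9+23+22+21+14+16 = 111
… (352 more)
Orwell→Maple→Grove→Thorn→Quarry→Fenby→Willow→Orwell: 6+10+7+22+13+10+3 = 71  ← best
The minimum is 71.
One optimal route: Orwell → Maple → Grove → Thorn → Quarry → Fenby → Willow → Orwell (or its reverse).

Shortest round trip = 71 m.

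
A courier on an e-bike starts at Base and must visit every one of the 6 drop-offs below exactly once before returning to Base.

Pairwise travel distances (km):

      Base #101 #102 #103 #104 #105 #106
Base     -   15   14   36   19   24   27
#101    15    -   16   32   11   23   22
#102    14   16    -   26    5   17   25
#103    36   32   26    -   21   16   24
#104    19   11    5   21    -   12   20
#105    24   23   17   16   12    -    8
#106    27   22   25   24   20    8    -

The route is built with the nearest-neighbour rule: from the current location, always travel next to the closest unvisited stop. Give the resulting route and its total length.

112 km along Base → #102 → #104 → #101 → #106 → #105 → #103 → Base.

At Base the remaining stops are #102 14, #101 15, #104 19, #105 24, #106 27, #103 36; go to #102.
At #102 the remaining stops are #104 5, #101 16, #105 17, #106 25, #103 26; go to #104.
At #104 the remaining stops are #101 11, #105 12, #106 20, #103 21; go to #101.
At #101 the remaining stops are #106 22, #105 23, #103 32; go to #106.
At #106 the remaining stops are #105 8, #103 24; go to #105.
At #105 the remaining stops are #103 16; go to #103.
Return #103→Base: 36.
Total = 14 + 5 + 11 + 22 + 8 + 16 + 36 = 112.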